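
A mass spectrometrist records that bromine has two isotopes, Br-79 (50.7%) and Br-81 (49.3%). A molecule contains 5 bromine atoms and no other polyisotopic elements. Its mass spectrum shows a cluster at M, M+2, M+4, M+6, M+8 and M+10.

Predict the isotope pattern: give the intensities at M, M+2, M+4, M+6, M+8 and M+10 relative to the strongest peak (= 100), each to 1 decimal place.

10.6 : 51.4 : 100.0 : 97.2 : 47.3 : 9.2

Each Br atom is independently Br-79 (p = 0.507) or Br-81 (q = 0.493); the cluster is the binomial expansion (p + q)^5.
P(M) = 0.507^5 = 0.033500
P(M+2) = 5 × 0.507^4 × 0.493^1 = 0.162873
P(M+4) = 10 × 0.507^3 × 0.493^2 = 0.316751
P(M+6) = 10 × 0.507^2 × 0.493^3 = 0.308004
P(M+8) = 5 × 0.507^1 × 0.493^4 = 0.149750
P(M+10) = 0.493^5 = 0.029123
The M+4 peak is largest (0.316751); scaling to 100 gives 10.6 : 51.4 : 100.0 : 97.2 : 47.3 : 9.2.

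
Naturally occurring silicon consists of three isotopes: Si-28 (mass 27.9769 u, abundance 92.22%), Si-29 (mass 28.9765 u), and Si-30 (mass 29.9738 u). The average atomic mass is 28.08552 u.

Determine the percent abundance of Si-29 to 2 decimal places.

4.69%

Let x and y be the fractions of Si-29 and Si-30. Then x + y = 1 − 0.9222 = 0.0778 and 28.9765x + 29.9738y = 28.08552 − 0.9222×27.9769 = 2.28522282.
Substituting: 28.9765x + 29.9738(0.0778 − x) = 2.28522282
(28.9765 − 29.9738)x = -0.04673882  ⇒  x = 0.04687, y = 0.03093
Si-29: 4.69%, Si-30: 3.09%.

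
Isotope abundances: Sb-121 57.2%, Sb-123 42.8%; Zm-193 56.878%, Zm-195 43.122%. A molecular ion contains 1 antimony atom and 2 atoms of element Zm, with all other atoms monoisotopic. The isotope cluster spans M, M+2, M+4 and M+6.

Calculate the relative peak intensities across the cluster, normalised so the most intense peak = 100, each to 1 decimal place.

44.2 : 100.0 : 75.5 : 19.0

Antimony pattern (n=1): 0.5720 : 0.4280
Element Zm pattern (n=2): 0.32351069 : 0.49053862 : 0.18595069
Convolve the two distributions (both contribute in 2-u steps):
  M: 0.5720×0.32351069 = 0.185048
  M+2: 0.5720×0.49053862 + 0.4280×0.32351069 = 0.419051
  M+4: 0.5720×0.18595069 + 0.4280×0.49053862 = 0.316314
  M+6: 0.4280×0.18595069 = 0.079587
Scale to base peak (0.419051) = 100: 44.2 : 100.0 : 75.5 : 19.0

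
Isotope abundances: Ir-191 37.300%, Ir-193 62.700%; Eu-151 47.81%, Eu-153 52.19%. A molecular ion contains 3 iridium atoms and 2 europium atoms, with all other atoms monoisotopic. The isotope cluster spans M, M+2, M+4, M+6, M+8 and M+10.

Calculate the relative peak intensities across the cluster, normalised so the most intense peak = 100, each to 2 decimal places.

Iridium pattern (n=3): 0.05189512 : 0.26170165 : 0.43991135 : 0.24649188
Europium pattern (n=2): 0.22857961 : 0.49904078 : 0.27237961
Convolve the two distributions (both contribute in 2-u steps):
  M: 0.05189512×0.22857961 = 0.011862
  M+2: 0.05189512×0.49904078 + 0.26170165×0.22857961 = 0.085717
  M+4: 0.05189512×0.27237961 + 0.26170165×0.49904078 + 0.43991135×0.22857961 = 0.245290
  M+6: 0.26170165×0.27237961 + 0.43991135×0.49904078 + 0.24649188×0.22857961 = 0.347159
  M+8: 0.43991135×0.27237961 + 0.24649188×0.49904078 = 0.242832
  M+10: 0.24649188×0.27237961 = 0.067139
Scale to base peak (0.347159) = 100: 3.42 : 24.69 : 70.66 : 100.00 : 69.95 : 19.34

3.42 : 24.69 : 70.66 : 100.00 : 69.95 : 19.34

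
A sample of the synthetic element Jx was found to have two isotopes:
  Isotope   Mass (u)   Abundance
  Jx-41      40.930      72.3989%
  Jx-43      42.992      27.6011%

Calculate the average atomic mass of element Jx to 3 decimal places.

41.499 u

Weight each isotope mass by its fractional abundance: 0.723989 × 40.930 + 0.276011 × 42.992
= 29.6329 + 11.8663 = 41.4992 u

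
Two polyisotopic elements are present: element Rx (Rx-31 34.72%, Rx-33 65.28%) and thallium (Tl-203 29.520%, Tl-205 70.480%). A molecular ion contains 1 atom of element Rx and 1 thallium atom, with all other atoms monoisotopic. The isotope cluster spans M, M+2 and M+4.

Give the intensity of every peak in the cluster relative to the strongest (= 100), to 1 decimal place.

22.3 : 95.1 : 100.0

Element Rx pattern (n=1): 0.3472 : 0.6528
Thallium pattern (n=1): 0.2952 : 0.7048
Convolve the two distributions (both contribute in 2-u steps):
  M: 0.3472×0.2952 = 0.102493
  M+2: 0.3472×0.7048 + 0.6528×0.2952 = 0.437413
  M+4: 0.6528×0.7048 = 0.460093
Scale to base peak (0.460093) = 100: 22.3 : 95.1 : 100.0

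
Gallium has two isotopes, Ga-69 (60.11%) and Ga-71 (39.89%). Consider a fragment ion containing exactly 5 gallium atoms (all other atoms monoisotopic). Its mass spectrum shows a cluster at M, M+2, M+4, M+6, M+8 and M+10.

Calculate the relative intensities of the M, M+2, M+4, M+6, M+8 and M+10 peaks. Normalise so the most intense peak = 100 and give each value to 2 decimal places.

The 5 Ga atoms are independent, so intensities follow the terms of (0.6011 + 0.3989)^5.
P(M) = 0.6011^5 = 0.078475
P(M+2) = 5 × 0.6011^4 × 0.3989^1 = 0.260388
P(M+4) = 10 × 0.6011^3 × 0.3989^2 = 0.345596
P(M+6) = 10 × 0.6011^2 × 0.3989^3 = 0.229343
P(M+8) = 5 × 0.6011^1 × 0.3989^4 = 0.076098
P(M+10) = 0.3989^5 = 0.010100
The M+4 peak is largest (0.345596); scaling to 100 gives 22.71 : 75.34 : 100.00 : 66.36 : 22.02 : 2.92.

22.71 : 75.34 : 100.00 : 66.36 : 22.02 : 2.92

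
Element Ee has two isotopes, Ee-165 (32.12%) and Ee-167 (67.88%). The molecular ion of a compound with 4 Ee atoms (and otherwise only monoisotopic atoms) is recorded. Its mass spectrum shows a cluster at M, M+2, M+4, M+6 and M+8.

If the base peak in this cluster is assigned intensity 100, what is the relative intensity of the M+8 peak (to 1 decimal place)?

52.8

Binomial terms of (0.3212 + 0.6788)^4: M 0.0106, M+2 0.0900, M+4 0.2852, M+6 0.4018, M+8 0.2123 → M+6 is the base peak.
P(M+6) = C(4,3) × 0.3212^1 × 0.6788^3 = 4 × 0.3212 × 0.3127703 = 0.401847 (base)
P(M+8) = C(4,4) × 0.3212^0 × 0.6788^4 = 1 × 1.0000 × 0.21230848 = 0.212308
Relative intensity = 0.212308 / 0.401847 × 100 = 52.8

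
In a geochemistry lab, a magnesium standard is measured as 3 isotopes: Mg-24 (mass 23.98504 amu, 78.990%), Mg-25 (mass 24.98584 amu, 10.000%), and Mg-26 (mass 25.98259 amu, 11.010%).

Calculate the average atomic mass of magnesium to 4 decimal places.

Ar = Σ fᵢ·mᵢ = 0.78990 × 23.98504 + 0.10000 × 24.98584 + 0.11010 × 25.98259
= 18.945783 + 2.498584 + 2.860683 = 24.305050 amu

24.3051 amu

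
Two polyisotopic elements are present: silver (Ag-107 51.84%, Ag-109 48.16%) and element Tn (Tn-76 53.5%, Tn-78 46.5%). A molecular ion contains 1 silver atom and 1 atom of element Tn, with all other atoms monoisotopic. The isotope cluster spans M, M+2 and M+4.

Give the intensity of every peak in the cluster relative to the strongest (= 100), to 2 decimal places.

Silver pattern (n=1): 0.5184 : 0.4816
Element Tn pattern (n=1): 0.5350 : 0.4650
Convolve the two distributions (both contribute in 2-u steps):
  M: 0.5184×0.5350 = 0.277344
  M+2: 0.5184×0.4650 + 0.4816×0.5350 = 0.498712
  M+4: 0.4816×0.4650 = 0.223944
Scale to base peak (0.498712) = 100: 55.61 : 100.00 : 44.90

55.61 : 100.00 : 44.90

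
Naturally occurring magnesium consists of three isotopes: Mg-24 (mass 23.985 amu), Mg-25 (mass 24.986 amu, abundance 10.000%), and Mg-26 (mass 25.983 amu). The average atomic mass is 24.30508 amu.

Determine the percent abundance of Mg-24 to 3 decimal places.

78.990%

Let x and y be the fractions of Mg-24 and Mg-26. Then x + y = 1 − 0.10000 = 0.90000 and 23.985x + 25.983y = 24.30508 − 0.10000×24.986 = 21.80648.
Substituting: 23.985x + 25.983(0.90000 − x) = 21.80648
(23.985 − 25.983)x = -1.57822  ⇒  x = 0.78990, y = 0.11010
Mg-24: 78.990%, Mg-26: 11.010%.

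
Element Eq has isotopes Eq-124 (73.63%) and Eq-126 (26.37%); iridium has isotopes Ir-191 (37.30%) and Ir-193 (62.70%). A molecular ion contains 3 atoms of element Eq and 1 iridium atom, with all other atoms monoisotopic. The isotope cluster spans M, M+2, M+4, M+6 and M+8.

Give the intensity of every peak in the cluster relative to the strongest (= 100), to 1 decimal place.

Element Eq pattern (n=3): 0.39917598 : 0.42888513 : 0.1536018 : 0.01833709
Iridium pattern (n=1): 0.3730 : 0.6270
Convolve the two distributions (both contribute in 2-u steps):
  M: 0.39917598×0.3730 = 0.148893
  M+2: 0.39917598×0.6270 + 0.42888513×0.3730 = 0.410257
  M+4: 0.42888513×0.6270 + 0.1536018×0.3730 = 0.326204
  M+6: 0.1536018×0.6270 + 0.01833709×0.3730 = 0.103148
  M+8: 0.01833709×0.6270 = 0.011497
Scale to base peak (0.410257) = 100: 36.3 : 100.0 : 79.5 : 25.1 : 2.8

36.3 : 100.0 : 79.5 : 25.1 : 2.8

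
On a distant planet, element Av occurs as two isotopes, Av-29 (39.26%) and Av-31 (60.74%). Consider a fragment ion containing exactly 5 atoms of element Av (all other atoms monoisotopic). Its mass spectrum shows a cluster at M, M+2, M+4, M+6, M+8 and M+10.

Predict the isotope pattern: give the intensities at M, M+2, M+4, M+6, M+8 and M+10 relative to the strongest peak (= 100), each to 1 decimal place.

2.7 : 20.9 : 64.6 : 100.0 : 77.4 : 23.9

Each Av atom is independently Av-29 (p = 0.3926) or Av-31 (q = 0.6074); the cluster is the binomial expansion (p + q)^5.
P(M) = 0.3926^5 = 0.009327
P(M+2) = 5 × 0.3926^4 × 0.6074^1 = 0.072152
P(M+4) = 10 × 0.3926^3 × 0.6074^2 = 0.223255
P(M+6) = 10 × 0.3926^2 × 0.6074^3 = 0.345402
P(M+8) = 5 × 0.3926^1 × 0.6074^4 = 0.267190
P(M+10) = 0.6074^5 = 0.082675
The M+6 peak is largest (0.345402); scaling to 100 gives 2.7 : 20.9 : 64.6 : 100.0 : 77.4 : 23.9.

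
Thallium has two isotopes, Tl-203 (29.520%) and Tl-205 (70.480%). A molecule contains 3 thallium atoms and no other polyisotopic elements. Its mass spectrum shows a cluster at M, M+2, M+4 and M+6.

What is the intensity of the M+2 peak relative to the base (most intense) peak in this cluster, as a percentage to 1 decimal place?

41.9%

Binomial terms of (0.29520 + 0.70480)^3: M 0.0257, M+2 0.1843, M+4 0.4399, M+6 0.3501 → M+4 is the base peak.
P(M+4) = C(3,2) × 0.29520^1 × 0.70480^2 = 3 × 0.2952 × 0.49674304 = 0.439916 (base)
P(M+2) = C(3,1) × 0.29520^2 × 0.70480^1 = 3 × 0.08714304 × 0.7048 = 0.184255
Relative intensity = 0.184255 / 0.439916 × 100 = 41.9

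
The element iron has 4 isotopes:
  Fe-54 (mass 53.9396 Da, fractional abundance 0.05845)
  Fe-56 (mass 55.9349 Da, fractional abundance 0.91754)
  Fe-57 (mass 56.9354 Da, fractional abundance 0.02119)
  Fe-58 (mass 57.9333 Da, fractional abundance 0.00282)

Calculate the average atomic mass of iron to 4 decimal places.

The abundance-weighted mean is 0.05845 × 53.9396 + 0.91754 × 55.9349 + 0.02119 × 56.9354 + 0.00282 × 57.9333
= 3.15277 + 51.32251 + 1.20646 + 0.16337 = 55.84511 Da

55.8451 Da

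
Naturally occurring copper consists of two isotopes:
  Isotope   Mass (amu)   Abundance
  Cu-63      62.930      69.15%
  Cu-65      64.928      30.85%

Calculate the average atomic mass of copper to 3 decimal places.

Average mass = Σ (abundance × isotope mass) = 0.6915 × 62.930 + 0.3085 × 64.928
= 43.5161 + 20.0303 = 63.5464 amu

63.546 amu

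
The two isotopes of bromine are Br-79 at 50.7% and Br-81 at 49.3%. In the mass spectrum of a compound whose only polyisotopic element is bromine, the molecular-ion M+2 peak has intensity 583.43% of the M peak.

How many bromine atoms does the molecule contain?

The M+2/M ratio from n Br atoms is n · q/p = n · 0.493/0.507.
n = 5.8343 × 0.507/0.493 = 6.00 ≈ 6

6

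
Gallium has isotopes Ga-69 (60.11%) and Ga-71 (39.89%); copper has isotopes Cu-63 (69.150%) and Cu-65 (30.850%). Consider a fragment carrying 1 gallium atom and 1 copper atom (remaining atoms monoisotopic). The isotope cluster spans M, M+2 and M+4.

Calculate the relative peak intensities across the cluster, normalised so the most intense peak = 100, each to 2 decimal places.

90.11 : 100.00 : 26.68

Gallium pattern (n=1): 0.6011 : 0.3989
Copper pattern (n=1): 0.6915 : 0.3085
Convolve the two distributions (both contribute in 2-u steps):
  M: 0.6011×0.6915 = 0.415661
  M+2: 0.6011×0.3085 + 0.3989×0.6915 = 0.461279
  M+4: 0.3989×0.3085 = 0.123061
Scale to base peak (0.461279) = 100: 90.11 : 100.00 : 26.68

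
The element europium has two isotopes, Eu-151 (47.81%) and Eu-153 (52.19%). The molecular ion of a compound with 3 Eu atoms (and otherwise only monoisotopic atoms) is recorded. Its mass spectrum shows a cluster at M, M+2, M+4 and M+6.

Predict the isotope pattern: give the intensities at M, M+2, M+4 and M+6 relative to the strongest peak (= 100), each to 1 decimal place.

Each Eu atom is independently Eu-151 (p = 0.4781) or Eu-153 (q = 0.5219); the cluster is the binomial expansion (p + q)^3.
P(M) = 0.4781^3 = 0.109284
P(M+2) = 3 × 0.4781^2 × 0.5219^1 = 0.357887
P(M+4) = 3 × 0.4781^1 × 0.5219^2 = 0.390674
P(M+6) = 0.5219^3 = 0.142155
The M+4 peak is largest (0.390674); scaling to 100 gives 28.0 : 91.6 : 100.0 : 36.4.

28.0 : 91.6 : 100.0 : 36.4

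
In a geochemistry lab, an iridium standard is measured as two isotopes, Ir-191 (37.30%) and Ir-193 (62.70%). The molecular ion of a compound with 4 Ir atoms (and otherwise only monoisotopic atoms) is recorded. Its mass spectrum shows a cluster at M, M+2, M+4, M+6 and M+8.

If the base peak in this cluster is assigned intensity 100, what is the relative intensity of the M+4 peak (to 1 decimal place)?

Binomial terms of (0.3730 + 0.6270)^4: M 0.0194, M+2 0.1302, M+4 0.3282, M+6 0.3678, M+8 0.1546 → M+6 is the base peak.
P(M+6) = C(4,3) × 0.3730^1 × 0.6270^3 = 4 × 0.3730 × 0.24649188 = 0.367766 (base)
P(M+4) = C(4,2) × 0.3730^2 × 0.6270^2 = 6 × 0.139129 × 0.393129 = 0.328174
Relative intensity = 0.328174 / 0.367766 × 100 = 89.2

89.2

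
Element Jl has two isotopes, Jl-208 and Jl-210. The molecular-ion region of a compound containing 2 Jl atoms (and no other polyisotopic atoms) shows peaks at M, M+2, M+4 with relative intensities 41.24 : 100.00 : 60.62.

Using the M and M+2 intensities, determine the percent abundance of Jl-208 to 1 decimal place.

Let p = fractional abundance of Jl-208. I(M+2)/I(M) = [C(2,1)·p^1·(1−p)] / p^2 = 2·(1−p)/p = 100.00/41.24 = 2.4248
(1−p)/p = 2.4248/2 = 1.2124  ⇒  p = 1/(1 + 1.2124) = 0.4520
Jl-208: 45.2%, Jl-210: 54.8%.

45.2%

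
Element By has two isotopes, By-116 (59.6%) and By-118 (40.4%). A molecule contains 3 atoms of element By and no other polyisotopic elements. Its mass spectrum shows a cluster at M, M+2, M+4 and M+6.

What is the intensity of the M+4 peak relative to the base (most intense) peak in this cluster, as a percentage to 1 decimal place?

Term probabilities: M 0.2117, M+2 0.4305, M+4 0.2918, M+6 0.0659. Base peak = M+2.
P(M+2) = C(3,1) × 0.596^2 × 0.404^1 = 3 × 0.355216 × 0.4040 = 0.430522 (base)
P(M+4) = C(3,2) × 0.596^1 × 0.404^2 = 3 × 0.5960 × 0.163216 = 0.291830
Relative intensity = 0.291830 / 0.430522 × 100 = 67.8

67.8%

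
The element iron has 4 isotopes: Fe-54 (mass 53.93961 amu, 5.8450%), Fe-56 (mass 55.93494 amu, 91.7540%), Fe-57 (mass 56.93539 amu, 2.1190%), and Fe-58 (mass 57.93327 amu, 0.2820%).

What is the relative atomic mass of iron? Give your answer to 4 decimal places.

55.8451 amu

Ar = Σ fᵢ·mᵢ = 0.058450 × 53.93961 + 0.917540 × 55.93494 + 0.021190 × 56.93539 + 0.002820 × 57.93327
= 3.152770 + 51.322545 + 1.206461 + 0.163372 = 55.845148 amu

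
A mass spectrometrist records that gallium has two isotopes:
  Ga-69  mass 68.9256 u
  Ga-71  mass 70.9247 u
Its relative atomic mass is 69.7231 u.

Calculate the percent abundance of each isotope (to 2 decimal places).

Ga-69: 60.11%, Ga-71: 39.89%

With x = fraction of Ga-69 (so Ga-71 is 1 − x):
68.9256·x + 70.9247·(1 − x) = 69.7231
(68.9256 − 70.9247)·x = 69.7231 − 70.9247
x = -1.2016 / -1.9991 = 0.60107 → 60.11% Ga-69, 39.89% Ga-71.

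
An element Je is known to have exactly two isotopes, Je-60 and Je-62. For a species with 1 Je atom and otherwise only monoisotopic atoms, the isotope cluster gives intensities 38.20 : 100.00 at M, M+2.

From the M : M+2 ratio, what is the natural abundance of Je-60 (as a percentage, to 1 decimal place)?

27.6%

Write p for the Je-60 fraction. I(M+2)/I(M) = [C(1,1)·p^0·(1−p)] / p^1 = 1·(1−p)/p = 100.00/38.20 = 2.6178
(1−p)/p = 2.6178/1 = 2.6178  ⇒  p = 1/(1 + 2.6178) = 0.2764
Je-60: 27.6%, Je-62: 72.4%.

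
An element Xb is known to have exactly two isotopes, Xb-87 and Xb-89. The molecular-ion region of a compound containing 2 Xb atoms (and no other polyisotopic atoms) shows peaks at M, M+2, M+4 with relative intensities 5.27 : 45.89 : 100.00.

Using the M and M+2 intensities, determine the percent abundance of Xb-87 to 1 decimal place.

18.7%

Let p = fractional abundance of Xb-87. I(M+2)/I(M) = [C(2,1)·p^1·(1−p)] / p^2 = 2·(1−p)/p = 45.89/5.27 = 8.7078
(1−p)/p = 8.7078/2 = 4.3539  ⇒  p = 1/(1 + 4.3539) = 0.1868
Xb-87: 18.7%, Xb-89: 81.3%.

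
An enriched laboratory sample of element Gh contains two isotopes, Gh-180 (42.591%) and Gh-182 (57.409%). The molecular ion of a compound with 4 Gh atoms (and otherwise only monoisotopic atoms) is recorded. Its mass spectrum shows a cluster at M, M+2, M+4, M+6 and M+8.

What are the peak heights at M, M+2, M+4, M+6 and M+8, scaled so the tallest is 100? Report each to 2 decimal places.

Expanding (0.42591 + 0.57409)^4:
P(M) = 0.42591^4 = 0.032906
P(M+2) = 4 × 0.42591^3 × 0.57409^1 = 0.177416
P(M+4) = 6 × 0.42591^2 × 0.57409^2 = 0.358713
P(M+6) = 4 × 0.42591^1 × 0.57409^3 = 0.322343
P(M+8) = 0.57409^4 = 0.108623
The M+4 peak is largest (0.358713); scaling to 100 gives 9.17 : 49.46 : 100.00 : 89.86 : 30.28.

9.17 : 49.46 : 100.00 : 89.86 : 30.28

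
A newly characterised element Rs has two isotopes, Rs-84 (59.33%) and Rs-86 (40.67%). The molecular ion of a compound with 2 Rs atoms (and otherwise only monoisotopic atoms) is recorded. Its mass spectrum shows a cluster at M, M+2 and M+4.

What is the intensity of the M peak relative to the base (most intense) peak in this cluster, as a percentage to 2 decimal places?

(0.5933 + 0.4067)^2 gives M 0.3520, M+2 0.4826, M+4 0.1654; the largest is M+2.
P(M+2) = C(2,1) × 0.5933^1 × 0.4067^1 = 2 × 0.5933 × 0.4067 = 0.482590 (base)
P(M) = C(2,0) × 0.5933^2 × 0.4067^0 = 1 × 0.35200489 × 1.0000 = 0.352005
Relative intensity = 0.352005 / 0.482590 × 100 = 72.94

72.94%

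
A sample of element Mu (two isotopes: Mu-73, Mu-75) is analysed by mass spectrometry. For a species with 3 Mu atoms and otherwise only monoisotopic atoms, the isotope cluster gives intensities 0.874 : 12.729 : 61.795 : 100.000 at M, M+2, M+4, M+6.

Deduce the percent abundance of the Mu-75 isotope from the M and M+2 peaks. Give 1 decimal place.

Write p for the Mu-73 fraction. I(M+2)/I(M) = [C(3,1)·p^2·(1−p)] / p^3 = 3·(1−p)/p = 12.729/0.874 = 14.5641
(1−p)/p = 14.5641/3 = 4.8547  ⇒  p = 1/(1 + 4.8547) = 0.1708
Mu-73: 17.1%, Mu-75: 82.9%.

82.9%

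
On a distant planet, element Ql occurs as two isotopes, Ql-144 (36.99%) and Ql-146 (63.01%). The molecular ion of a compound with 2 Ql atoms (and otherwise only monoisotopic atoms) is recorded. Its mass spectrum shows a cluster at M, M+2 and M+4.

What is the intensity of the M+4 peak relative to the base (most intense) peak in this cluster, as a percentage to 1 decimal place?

Term probabilities: M 0.1368, M+2 0.4661, M+4 0.3970. Base peak = M+2.
P(M+2) = C(2,1) × 0.3699^1 × 0.6301^1 = 2 × 0.3699 × 0.6301 = 0.466148 (base)
P(M+4) = C(2,2) × 0.3699^0 × 0.6301^2 = 1 × 1.0000 × 0.39702601 = 0.397026
Relative intensity = 0.397026 / 0.466148 × 100 = 85.2

85.2%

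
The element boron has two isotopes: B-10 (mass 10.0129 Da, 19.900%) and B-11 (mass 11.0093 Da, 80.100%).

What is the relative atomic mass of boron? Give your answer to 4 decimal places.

Weight each isotope mass by its fractional abundance: 0.19900 × 10.0129 + 0.80100 × 11.0093
= 1.99257 + 8.81845 = 10.81102 Da

10.8110 Da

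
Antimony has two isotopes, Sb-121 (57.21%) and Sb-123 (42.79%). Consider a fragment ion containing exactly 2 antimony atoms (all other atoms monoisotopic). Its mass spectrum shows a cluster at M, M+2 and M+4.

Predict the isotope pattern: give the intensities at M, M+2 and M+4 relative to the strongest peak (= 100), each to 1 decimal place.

66.8 : 100.0 : 37.4

Expanding (0.5721 + 0.4279)^2:
P(M) = 0.5721^2 = 0.327298
P(M+2) = 2 × 0.5721^1 × 0.4279^1 = 0.489603
P(M+4) = 0.4279^2 = 0.183098
The M+2 peak is largest (0.489603); scaling to 100 gives 66.8 : 100.0 : 37.4.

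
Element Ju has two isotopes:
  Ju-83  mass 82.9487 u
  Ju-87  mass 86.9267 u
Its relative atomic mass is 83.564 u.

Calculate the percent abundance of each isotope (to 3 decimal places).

Writing the weighted mean with unknown fraction x of Ju-83:
82.9487·x + 86.9267·(1 − x) = 83.564
(82.9487 − 86.9267)·x = 83.564 − 86.9267
x = -3.3627 / -3.9780 = 0.84532 → 84.532% Ju-83, 15.468% Ju-87.

Ju-83: 84.532%, Ju-87: 15.468%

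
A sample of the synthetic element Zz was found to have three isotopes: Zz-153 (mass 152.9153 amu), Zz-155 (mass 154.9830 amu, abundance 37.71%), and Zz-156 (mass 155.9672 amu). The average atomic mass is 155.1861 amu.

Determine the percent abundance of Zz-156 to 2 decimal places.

48.86%

The remaining 62.29% is split between Zz-153 (fraction x) and Zz-156 (fraction 0.6229 − x).
Substituting: 152.9153x + 155.9672(0.6229 − x) = 96.7420107
(152.9153 − 155.9672)x = -0.40995818  ⇒  x = 0.13433, y = 0.48857
Zz-153: 13.43%, Zz-156: 48.86%.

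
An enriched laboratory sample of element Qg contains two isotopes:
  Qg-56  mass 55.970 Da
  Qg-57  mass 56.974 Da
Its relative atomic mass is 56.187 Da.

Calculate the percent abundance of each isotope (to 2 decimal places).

Let x be the fractional abundance of Qg-56; then Qg-57 has abundance 1 − x.
55.970·x + 56.974·(1 − x) = 56.187
(55.970 − 56.974)·x = 56.187 − 56.974
x = -0.787 / -1.004 = 0.78386 → 78.39% Qg-56, 21.61% Qg-57.

Qg-56: 78.39%, Qg-57: 21.61%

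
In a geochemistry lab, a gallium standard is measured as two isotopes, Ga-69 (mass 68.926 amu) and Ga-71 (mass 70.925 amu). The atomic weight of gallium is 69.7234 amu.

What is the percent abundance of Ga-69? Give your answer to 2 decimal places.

60.11%

With x = fraction of Ga-69 (so Ga-71 is 1 − x):
68.926·x + 70.925·(1 − x) = 69.7234
(68.926 − 70.925)·x = 69.7234 − 70.925
x = -1.2016 / -1.999 = 0.60110 → 60.11% Ga-69, 39.89% Ga-71.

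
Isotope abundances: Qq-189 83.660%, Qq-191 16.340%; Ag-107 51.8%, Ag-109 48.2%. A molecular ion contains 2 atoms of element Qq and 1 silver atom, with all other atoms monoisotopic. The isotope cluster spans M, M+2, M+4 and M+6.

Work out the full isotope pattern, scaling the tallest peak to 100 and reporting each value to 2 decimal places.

75.69 : 100.00 : 30.40 : 2.69

Element Qq pattern (n=2): 0.69989956 : 0.27340088 : 0.02669956
Silver pattern (n=1): 0.5180 : 0.4820
Convolve the two distributions (both contribute in 2-u steps):
  M: 0.69989956×0.5180 = 0.362548
  M+2: 0.69989956×0.4820 + 0.27340088×0.5180 = 0.478973
  M+4: 0.27340088×0.4820 + 0.02669956×0.5180 = 0.145610
  M+6: 0.02669956×0.4820 = 0.012869
Scale to base peak (0.478973) = 100: 75.69 : 100.00 : 30.40 : 2.69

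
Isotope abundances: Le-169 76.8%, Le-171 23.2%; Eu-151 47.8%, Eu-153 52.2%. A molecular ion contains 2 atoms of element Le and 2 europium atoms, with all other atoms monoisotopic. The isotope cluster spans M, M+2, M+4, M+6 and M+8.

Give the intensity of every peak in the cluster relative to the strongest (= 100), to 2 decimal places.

35.86 : 100.00 : 93.37 : 32.99 : 3.90

Element Le pattern (n=2): 0.589824 : 0.356352 : 0.053824
Europium pattern (n=2): 0.228484 : 0.499032 : 0.272484
Convolve the two distributions (both contribute in 2-u steps):
  M: 0.589824×0.228484 = 0.134765
  M+2: 0.589824×0.499032 + 0.356352×0.228484 = 0.375762
  M+4: 0.589824×0.272484 + 0.356352×0.499032 + 0.053824×0.228484 = 0.350847
  M+6: 0.356352×0.272484 + 0.053824×0.499032 = 0.123960
  M+8: 0.053824×0.272484 = 0.014666
Scale to base peak (0.375762) = 100: 35.86 : 100.00 : 93.37 : 32.99 : 3.90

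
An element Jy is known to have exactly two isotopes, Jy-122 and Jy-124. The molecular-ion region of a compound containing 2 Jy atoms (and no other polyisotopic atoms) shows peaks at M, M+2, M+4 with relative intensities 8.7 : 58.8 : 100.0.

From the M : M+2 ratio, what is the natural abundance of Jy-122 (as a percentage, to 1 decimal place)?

If p is the fraction of Jy that is Jy-122, then I(M+2)/I(M) = [C(2,1)·p^1·(1−p)] / p^2 = 2·(1−p)/p = 58.8/8.7 = 6.7586
(1−p)/p = 6.7586/2 = 3.3793  ⇒  p = 1/(1 + 3.3793) = 0.2283
Jy-122: 22.8%, Jy-124: 77.2%.

22.8%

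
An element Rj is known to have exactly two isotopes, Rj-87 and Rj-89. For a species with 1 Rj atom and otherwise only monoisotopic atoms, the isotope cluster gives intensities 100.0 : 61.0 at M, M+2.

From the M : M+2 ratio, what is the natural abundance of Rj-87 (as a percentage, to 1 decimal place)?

62.1%

If p is the fraction of Rj that is Rj-87, then I(M+2)/I(M) = [C(1,1)·p^0·(1−p)] / p^1 = 1·(1−p)/p = 61.0/100.0 = 0.6100
(1−p)/p = 0.6100/1 = 0.6100  ⇒  p = 1/(1 + 0.6100) = 0.6211
Rj-87: 62.1%, Rj-89: 37.9%.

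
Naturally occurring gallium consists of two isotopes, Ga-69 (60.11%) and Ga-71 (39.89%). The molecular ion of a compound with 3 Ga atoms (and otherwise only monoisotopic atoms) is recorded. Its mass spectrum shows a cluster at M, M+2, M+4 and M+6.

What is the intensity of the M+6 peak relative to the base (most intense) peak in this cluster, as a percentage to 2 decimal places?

(0.6011 + 0.3989)^3 gives M 0.2172, M+2 0.4324, M+4 0.2869, M+6 0.0635; the largest is M+2.
P(M+2) = C(3,1) × 0.6011^2 × 0.3989^1 = 3 × 0.36132121 × 0.3989 = 0.432393 (base)
P(M+6) = C(3,3) × 0.6011^0 × 0.3989^3 = 1 × 1.0000 × 0.06347345 = 0.063473
Relative intensity = 0.063473 / 0.432393 × 100 = 14.68

14.68%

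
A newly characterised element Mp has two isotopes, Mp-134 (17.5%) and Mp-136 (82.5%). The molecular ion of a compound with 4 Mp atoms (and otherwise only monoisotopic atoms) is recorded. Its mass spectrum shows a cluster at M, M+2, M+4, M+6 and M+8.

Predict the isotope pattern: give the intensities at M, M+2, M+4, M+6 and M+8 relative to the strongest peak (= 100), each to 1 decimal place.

Each Mp atom is independently Mp-134 (p = 0.175) or Mp-136 (q = 0.825); the cluster is the binomial expansion (p + q)^4.
P(M) = 0.175^4 = 0.000938
P(M+2) = 4 × 0.175^3 × 0.825^1 = 0.017686
P(M+4) = 6 × 0.175^2 × 0.825^2 = 0.125065
P(M+6) = 4 × 0.175^1 × 0.825^3 = 0.393061
P(M+8) = 0.825^4 = 0.463250
The M+8 peak is largest (0.463250); scaling to 100 gives 0.2 : 3.8 : 27.0 : 84.8 : 100.0.

0.2 : 3.8 : 27.0 : 84.8 : 100.0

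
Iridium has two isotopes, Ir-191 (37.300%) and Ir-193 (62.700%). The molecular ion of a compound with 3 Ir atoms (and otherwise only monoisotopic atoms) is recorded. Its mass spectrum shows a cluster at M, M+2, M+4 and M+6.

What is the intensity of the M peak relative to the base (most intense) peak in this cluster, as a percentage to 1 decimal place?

(0.37300 + 0.62700)^3 gives M 0.0519, M+2 0.2617, M+4 0.4399, M+6 0.2465; the largest is M+4.
P(M+4) = C(3,2) × 0.37300^1 × 0.62700^2 = 3 × 0.3730 × 0.393129 = 0.439911 (base)
P(M) = C(3,0) × 0.37300^3 × 0.62700^0 = 1 × 0.05189512 × 1.0000 = 0.051895
Relative intensity = 0.051895 / 0.439911 × 100 = 11.8

11.8%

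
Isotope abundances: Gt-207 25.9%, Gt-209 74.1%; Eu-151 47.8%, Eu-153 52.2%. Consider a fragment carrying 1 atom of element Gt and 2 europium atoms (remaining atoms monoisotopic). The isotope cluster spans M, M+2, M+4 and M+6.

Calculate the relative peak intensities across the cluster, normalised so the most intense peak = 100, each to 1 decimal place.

Element Gt pattern (n=1): 0.2590 : 0.7410
Europium pattern (n=2): 0.228484 : 0.499032 : 0.272484
Convolve the two distributions (both contribute in 2-u steps):
  M: 0.2590×0.228484 = 0.059177
  M+2: 0.2590×0.499032 + 0.7410×0.228484 = 0.298556
  M+4: 0.2590×0.272484 + 0.7410×0.499032 = 0.440356
  M+6: 0.7410×0.272484 = 0.201911
Scale to base peak (0.440356) = 100: 13.4 : 67.8 : 100.0 : 45.9

13.4 : 67.8 : 100.0 : 45.9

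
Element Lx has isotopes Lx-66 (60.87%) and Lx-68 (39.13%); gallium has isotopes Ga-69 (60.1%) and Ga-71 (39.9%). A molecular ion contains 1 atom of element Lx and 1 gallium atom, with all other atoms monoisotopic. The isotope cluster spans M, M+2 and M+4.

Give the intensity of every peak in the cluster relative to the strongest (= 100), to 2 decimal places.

Element Lx pattern (n=1): 0.6087 : 0.3913
Gallium pattern (n=1): 0.6010 : 0.3990
Convolve the two distributions (both contribute in 2-u steps):
  M: 0.6087×0.6010 = 0.365829
  M+2: 0.6087×0.3990 + 0.3913×0.6010 = 0.478043
  M+4: 0.3913×0.3990 = 0.156129
Scale to base peak (0.478043) = 100: 76.53 : 100.00 : 32.66

76.53 : 100.00 : 32.66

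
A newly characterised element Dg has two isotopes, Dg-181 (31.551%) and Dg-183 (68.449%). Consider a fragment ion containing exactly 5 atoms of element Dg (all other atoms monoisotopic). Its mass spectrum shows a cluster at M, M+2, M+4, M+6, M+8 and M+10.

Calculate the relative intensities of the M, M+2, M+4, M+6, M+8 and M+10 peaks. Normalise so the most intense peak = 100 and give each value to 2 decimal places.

0.90 : 9.79 : 42.49 : 92.19 : 100.00 : 43.39

Expanding (0.31551 + 0.68449)^5:
P(M) = 0.31551^5 = 0.003127
P(M+2) = 5 × 0.31551^4 × 0.68449^1 = 0.033915
P(M+4) = 10 × 0.31551^3 × 0.68449^2 = 0.147155
P(M+6) = 10 × 0.31551^2 × 0.68449^3 = 0.319248
P(M+8) = 5 × 0.31551^1 × 0.68449^4 = 0.346299
P(M+10) = 0.68449^5 = 0.150257
The M+8 peak is largest (0.346299); scaling to 100 gives 0.90 : 9.79 : 42.49 : 92.19 : 100.00 : 43.39.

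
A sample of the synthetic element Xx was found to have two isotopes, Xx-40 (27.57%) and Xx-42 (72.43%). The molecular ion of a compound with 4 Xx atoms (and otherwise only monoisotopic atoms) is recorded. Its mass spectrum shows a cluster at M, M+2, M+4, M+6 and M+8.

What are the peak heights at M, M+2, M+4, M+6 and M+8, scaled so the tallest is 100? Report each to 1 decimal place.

1.4 : 14.5 : 57.1 : 100.0 : 65.7

Expanding (0.2757 + 0.7243)^4:
P(M) = 0.2757^4 = 0.005778
P(M+2) = 4 × 0.2757^3 × 0.7243^1 = 0.060714
P(M+4) = 6 × 0.2757^2 × 0.7243^2 = 0.239255
P(M+6) = 4 × 0.2757^1 × 0.7243^3 = 0.419037
P(M+8) = 0.7243^4 = 0.275216
The M+6 peak is largest (0.419037); scaling to 100 gives 1.4 : 14.5 : 57.1 : 100.0 : 65.7.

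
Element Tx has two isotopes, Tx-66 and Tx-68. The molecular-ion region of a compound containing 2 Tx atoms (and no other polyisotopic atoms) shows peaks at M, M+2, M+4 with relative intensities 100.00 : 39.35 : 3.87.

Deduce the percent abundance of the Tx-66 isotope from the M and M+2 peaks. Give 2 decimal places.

83.56%

Write p for the Tx-66 fraction. I(M+2)/I(M) = [C(2,1)·p^1·(1−p)] / p^2 = 2·(1−p)/p = 39.35/100.00 = 0.3935
(1−p)/p = 0.3935/2 = 0.1968  ⇒  p = 1/(1 + 0.1968) = 0.8356
Tx-66: 83.56%, Tx-68: 16.44%.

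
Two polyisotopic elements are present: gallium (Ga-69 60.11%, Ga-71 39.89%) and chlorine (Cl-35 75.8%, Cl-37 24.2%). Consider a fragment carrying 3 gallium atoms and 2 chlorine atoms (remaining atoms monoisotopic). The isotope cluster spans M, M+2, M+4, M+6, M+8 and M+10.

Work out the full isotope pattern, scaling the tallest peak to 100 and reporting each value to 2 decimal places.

37.12 : 97.59 : 100.00 : 49.69 : 11.92 : 1.11

Gallium pattern (n=3): 0.21719018 : 0.43239309 : 0.28694328 : 0.06347345
Chlorine pattern (n=2): 0.574564 : 0.366872 : 0.058564
Convolve the two distributions (both contribute in 2-u steps):
  M: 0.21719018×0.574564 = 0.124790
  M+2: 0.21719018×0.366872 + 0.43239309×0.574564 = 0.328118
  M+4: 0.21719018×0.058564 + 0.43239309×0.366872 + 0.28694328×0.574564 = 0.336220
  M+6: 0.43239309×0.058564 + 0.28694328×0.366872 + 0.06347345×0.574564 = 0.167064
  M+8: 0.28694328×0.058564 + 0.06347345×0.366872 = 0.040091
  M+10: 0.06347345×0.058564 = 0.003717
Scale to base peak (0.336220) = 100: 37.12 : 97.59 : 100.00 : 49.69 : 11.92 : 1.11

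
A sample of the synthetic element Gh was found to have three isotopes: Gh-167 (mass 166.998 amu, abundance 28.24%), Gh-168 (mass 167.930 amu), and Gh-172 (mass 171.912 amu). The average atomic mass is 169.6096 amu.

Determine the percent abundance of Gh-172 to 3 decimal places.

The remaining 71.76% is split between Gh-168 (fraction x) and Gh-172 (fraction 0.7176 − x).
Substituting: 167.930x + 171.912(0.7176 − x) = 122.4493648
(167.930 − 171.912)x = -0.9146864  ⇒  x = 0.22971, y = 0.48789
Gh-168: 22.971%, Gh-172: 48.789%.

48.789%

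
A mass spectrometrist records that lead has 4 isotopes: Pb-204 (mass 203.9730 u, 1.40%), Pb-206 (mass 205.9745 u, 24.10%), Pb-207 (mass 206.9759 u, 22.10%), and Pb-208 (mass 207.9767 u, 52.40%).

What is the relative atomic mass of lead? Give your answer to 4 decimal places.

Weight each isotope mass by its fractional abundance: 0.0140 × 203.9730 + 0.2410 × 205.9745 + 0.2210 × 206.9759 + 0.5240 × 207.9767
= 2.85562 + 49.63985 + 45.74167 + 108.97979 = 207.21693 u

207.2169 u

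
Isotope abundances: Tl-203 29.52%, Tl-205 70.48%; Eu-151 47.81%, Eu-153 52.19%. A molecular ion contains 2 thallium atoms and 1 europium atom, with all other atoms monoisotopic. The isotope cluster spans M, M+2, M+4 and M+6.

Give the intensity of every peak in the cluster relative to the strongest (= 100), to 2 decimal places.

9.16 : 53.76 : 100.00 : 57.02

Thallium pattern (n=2): 0.08714304 : 0.41611392 : 0.49674304
Europium pattern (n=1): 0.4781 : 0.5219
Convolve the two distributions (both contribute in 2-u steps):
  M: 0.08714304×0.4781 = 0.041663
  M+2: 0.08714304×0.5219 + 0.41611392×0.4781 = 0.244424
  M+4: 0.41611392×0.5219 + 0.49674304×0.4781 = 0.454663
  M+6: 0.49674304×0.5219 = 0.259250
Scale to base peak (0.454663) = 100: 9.16 : 53.76 : 100.00 : 57.02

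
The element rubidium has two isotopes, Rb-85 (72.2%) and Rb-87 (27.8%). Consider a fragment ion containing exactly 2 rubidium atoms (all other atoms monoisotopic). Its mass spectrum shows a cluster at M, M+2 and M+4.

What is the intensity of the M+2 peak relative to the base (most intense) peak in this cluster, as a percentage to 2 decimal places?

Binomial terms of (0.722 + 0.278)^2: M 0.5213, M+2 0.4014, M+4 0.0773 → M is the base peak.
P(M) = C(2,0) × 0.722^2 × 0.278^0 = 1 × 0.521284 × 1.0000 = 0.521284 (base)
P(M+2) = C(2,1) × 0.722^1 × 0.278^1 = 2 × 0.7220 × 0.2780 = 0.401432
Relative intensity = 0.401432 / 0.521284 × 100 = 77.01

77.01%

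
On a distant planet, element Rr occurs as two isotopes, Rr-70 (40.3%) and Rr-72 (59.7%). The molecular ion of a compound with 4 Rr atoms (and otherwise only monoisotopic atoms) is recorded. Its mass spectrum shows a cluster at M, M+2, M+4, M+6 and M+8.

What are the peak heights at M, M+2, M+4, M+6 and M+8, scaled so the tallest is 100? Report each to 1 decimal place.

Expanding (0.403 + 0.597)^4:
P(M) = 0.403^4 = 0.026377
P(M+2) = 4 × 0.403^3 × 0.597^1 = 0.156297
P(M+4) = 6 × 0.403^2 × 0.597^2 = 0.347304
P(M+6) = 4 × 0.403^1 × 0.597^3 = 0.342995
P(M+8) = 0.597^4 = 0.127027
The M+4 peak is largest (0.347304); scaling to 100 gives 7.6 : 45.0 : 100.0 : 98.8 : 36.6.

7.6 : 45.0 : 100.0 : 98.8 : 36.6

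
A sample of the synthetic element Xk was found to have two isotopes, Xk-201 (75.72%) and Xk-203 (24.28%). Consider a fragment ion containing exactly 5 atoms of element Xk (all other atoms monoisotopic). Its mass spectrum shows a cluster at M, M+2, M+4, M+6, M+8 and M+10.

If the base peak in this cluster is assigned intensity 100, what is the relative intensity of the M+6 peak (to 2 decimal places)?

20.56

Binomial terms of (0.7572 + 0.2428)^5: M 0.2489, M+2 0.3991, M+4 0.2559, M+6 0.0821, M+8 0.0132, M+10 0.0008 → M+2 is the base peak.
P(M+2) = C(5,1) × 0.7572^4 × 0.2428^1 = 5 × 0.32873233 × 0.2428 = 0.399081 (base)
P(M+6) = C(5,3) × 0.7572^2 × 0.2428^3 = 10 × 0.57335184 × 0.01431351 = 0.082067
Relative intensity = 0.082067 / 0.399081 × 100 = 20.56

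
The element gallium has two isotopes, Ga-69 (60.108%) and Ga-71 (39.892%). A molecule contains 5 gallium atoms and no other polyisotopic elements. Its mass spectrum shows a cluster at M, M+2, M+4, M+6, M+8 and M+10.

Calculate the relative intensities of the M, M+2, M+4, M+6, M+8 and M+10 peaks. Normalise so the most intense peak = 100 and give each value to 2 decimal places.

Each Ga atom is independently Ga-69 (p = 0.60108) or Ga-71 (q = 0.39892); the cluster is the binomial expansion (p + q)^5.
P(M) = 0.60108^5 = 0.078462
P(M+2) = 5 × 0.60108^4 × 0.39892^1 = 0.260366
P(M+4) = 10 × 0.60108^3 × 0.39892^2 = 0.345596
P(M+6) = 10 × 0.60108^2 × 0.39892^3 = 0.229362
P(M+8) = 5 × 0.60108^1 × 0.39892^4 = 0.076111
P(M+10) = 0.39892^5 = 0.010103
The M+4 peak is largest (0.345596); scaling to 100 gives 22.70 : 75.34 : 100.00 : 66.37 : 22.02 : 2.92.

22.70 : 75.34 : 100.00 : 66.37 : 22.02 : 2.92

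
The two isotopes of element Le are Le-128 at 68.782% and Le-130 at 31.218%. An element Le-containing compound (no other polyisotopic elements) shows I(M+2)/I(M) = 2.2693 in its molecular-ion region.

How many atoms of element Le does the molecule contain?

5

With n Le atoms, P(M+2)/P(M) = C(n,1)·p^(n−1)q / p^n = n·q/p = n · 0.31218/0.68782.
n = 2.2693 × 0.68782/0.31218 = 5.00 ≈ 5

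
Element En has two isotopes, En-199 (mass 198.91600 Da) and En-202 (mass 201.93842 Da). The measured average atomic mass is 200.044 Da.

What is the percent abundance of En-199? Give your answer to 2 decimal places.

With x = fraction of En-199 (so En-202 is 1 − x):
198.91600·x + 201.93842·(1 − x) = 200.044
(198.91600 − 201.93842)·x = 200.044 − 201.93842
x = -1.89442 / -3.02242 = 0.62679 → 62.68% En-199, 37.32% En-202.

62.68%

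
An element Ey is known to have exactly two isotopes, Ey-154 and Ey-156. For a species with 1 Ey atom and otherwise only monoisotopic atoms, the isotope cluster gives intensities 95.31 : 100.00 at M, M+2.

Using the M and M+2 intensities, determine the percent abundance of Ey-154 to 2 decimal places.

48.80%

Write p for the Ey-154 fraction. I(M+2)/I(M) = [C(1,1)·p^0·(1−p)] / p^1 = 1·(1−p)/p = 100.00/95.31 = 1.0492
(1−p)/p = 1.0492/1 = 1.0492  ⇒  p = 1/(1 + 1.0492) = 0.4880
Ey-154: 48.80%, Ey-156: 51.20%.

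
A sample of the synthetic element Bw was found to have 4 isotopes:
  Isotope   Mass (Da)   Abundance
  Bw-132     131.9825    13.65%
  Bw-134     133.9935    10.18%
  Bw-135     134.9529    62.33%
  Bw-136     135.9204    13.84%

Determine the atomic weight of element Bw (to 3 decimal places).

134.584 Da

The abundance-weighted mean is 0.1365 × 131.9825 + 0.1018 × 133.9935 + 0.6233 × 134.9529 + 0.1384 × 135.9204
= 18.01561 + 13.64054 + 84.11614 + 18.81138 = 134.58367 Da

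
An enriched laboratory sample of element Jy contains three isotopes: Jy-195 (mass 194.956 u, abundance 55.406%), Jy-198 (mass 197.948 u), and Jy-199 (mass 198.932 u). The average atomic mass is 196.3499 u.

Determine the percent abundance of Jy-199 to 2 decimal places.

6.06%

The remaining 44.594% is split between Jy-198 (fraction x) and Jy-199 (fraction 0.44594 − x).
Substituting: 197.948x + 198.932(0.44594 − x) = 88.33257864
(197.948 − 198.932)x = -0.37915744  ⇒  x = 0.38532, y = 0.06062
Jy-198: 38.53%, Jy-199: 6.06%.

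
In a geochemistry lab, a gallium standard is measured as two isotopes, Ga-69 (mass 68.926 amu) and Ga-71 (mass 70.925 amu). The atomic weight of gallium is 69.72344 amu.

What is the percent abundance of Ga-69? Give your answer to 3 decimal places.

With x = fraction of Ga-69 (so Ga-71 is 1 − x):
68.926·x + 70.925·(1 − x) = 69.72344
(68.926 − 70.925)·x = 69.72344 − 70.925
x = -1.20156 / -1.999 = 0.60108 → 60.108% Ga-69, 39.892% Ga-71.

60.108%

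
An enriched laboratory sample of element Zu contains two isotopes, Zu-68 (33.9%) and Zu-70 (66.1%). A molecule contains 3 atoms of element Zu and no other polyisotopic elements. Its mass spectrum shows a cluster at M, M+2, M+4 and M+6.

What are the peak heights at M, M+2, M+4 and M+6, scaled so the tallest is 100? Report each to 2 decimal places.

Each Zu atom is independently Zu-68 (p = 0.339) or Zu-70 (q = 0.661); the cluster is the binomial expansion (p + q)^3.
P(M) = 0.339^3 = 0.038958
P(M+2) = 3 × 0.339^2 × 0.661^1 = 0.227888
P(M+4) = 3 × 0.339^1 × 0.661^2 = 0.444349
P(M+6) = 0.661^3 = 0.288805
The M+4 peak is largest (0.444349); scaling to 100 gives 8.77 : 51.29 : 100.00 : 65.00.

8.77 : 51.29 : 100.00 : 65.00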